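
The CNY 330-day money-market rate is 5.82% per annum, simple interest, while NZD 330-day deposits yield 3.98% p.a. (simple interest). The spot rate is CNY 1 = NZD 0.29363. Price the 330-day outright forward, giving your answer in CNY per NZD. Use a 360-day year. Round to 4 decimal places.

T = 330/360 years.
NZD growth factor: 1 + 0.0398×330/360 = 1.0364833.
Growth of 1 CNY over T: 1 + 0.0582×330/360 = 1.053350.
Forward (NZD per CNY) = 0.29363 × 1.0364833 / 1.053350 = 0.2889283.
Invert for CNY per NZD: 1 / 0.2889283 = 3.4611.

3.4611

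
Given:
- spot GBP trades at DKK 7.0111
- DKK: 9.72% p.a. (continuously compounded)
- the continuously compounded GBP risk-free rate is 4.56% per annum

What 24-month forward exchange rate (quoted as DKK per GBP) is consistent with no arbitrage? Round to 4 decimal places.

T = 2 years.
DKK accumulates by e^(0.0972×2) = 1.214582.
Growth of 1 GBP over T: e^(0.0456×2) = 1.0954881.
Forward (DKK per GBP) = 7.0111 × 1.214582 / 1.0954881 = 7.773298.

7.7733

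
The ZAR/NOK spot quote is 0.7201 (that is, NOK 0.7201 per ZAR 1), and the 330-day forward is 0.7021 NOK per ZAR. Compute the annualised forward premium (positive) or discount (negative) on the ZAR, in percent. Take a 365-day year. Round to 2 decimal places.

-2.76%

T = 330/365 years.
Period premium: (0.7021 − 0.7201)/0.7201 = -0.0249965.
Per annum: -0.0249965 / (330/365) = -0.027648 = -2.76%.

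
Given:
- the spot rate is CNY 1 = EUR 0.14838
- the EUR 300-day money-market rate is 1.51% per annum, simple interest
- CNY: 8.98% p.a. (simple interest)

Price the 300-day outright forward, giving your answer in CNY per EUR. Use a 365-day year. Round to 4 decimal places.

T = 300/365 years.
EUR accumulates by 1 + 0.0151×300/365 = 1.012411.
Growth of 1 CNY over T: 1 + 0.0898×300/365 = 1.0738082.
CIP: F = S · (grow EUR)/(grow CNY) = 0.14838 × 1.012411/1.0738082 = 0.1398961 EUR per CNY.
Quoted the other way: 1/0.1398961 = 7.1482 CNY per EUR.

7.1482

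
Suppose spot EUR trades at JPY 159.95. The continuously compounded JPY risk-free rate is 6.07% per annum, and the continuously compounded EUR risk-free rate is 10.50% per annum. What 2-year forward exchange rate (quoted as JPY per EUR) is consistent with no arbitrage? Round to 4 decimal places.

146.3881

T = 2 years.
JPY accumulates by e^(0.0607×2) = 1.129076453.
EUR accumulates by e^(0.1050×2) = 1.23367806.
CIP: F = S · (grow JPY)/(grow EUR) = 159.95 × 1.129076453/1.23367806 = 146.388093 JPY per EUR.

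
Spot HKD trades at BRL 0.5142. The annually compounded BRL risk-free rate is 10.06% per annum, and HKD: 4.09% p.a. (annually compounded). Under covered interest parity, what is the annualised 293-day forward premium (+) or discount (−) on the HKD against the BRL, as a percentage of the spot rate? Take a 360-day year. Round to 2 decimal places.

+5.71%

T = 293/360 years.
CIP forward (BRL per HKD) = 0.5142 × 1.0811396/1.0331634 = 0.5380775.
(F − S)/S ÷ T = (0.5380775 − 0.5142)/0.5142/(293/360) = 0.057055 → 5.71%.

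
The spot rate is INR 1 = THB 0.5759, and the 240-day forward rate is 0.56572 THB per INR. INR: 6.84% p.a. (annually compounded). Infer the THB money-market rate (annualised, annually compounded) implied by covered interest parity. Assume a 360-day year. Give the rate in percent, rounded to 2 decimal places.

T = 240/360 years.
F/S = 0.56572/0.5759 = 0.9823233 = (growth of THB) / (growth of INR).
INR growth factor: (1 + 0.0684)^(240/360) = 1.0450954.
That pins the THB growth at 1.0266216.
Annualise: 1.0266216^(360/240) − 1 = 0.040197 = 4.02%.

4.02%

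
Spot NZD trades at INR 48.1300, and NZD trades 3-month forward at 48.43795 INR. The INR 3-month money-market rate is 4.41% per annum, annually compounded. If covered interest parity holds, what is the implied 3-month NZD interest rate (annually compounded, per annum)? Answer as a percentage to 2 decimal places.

T = 3/12 years.
CIP gives F = S · g_INR/g_NZD, so g_INR/g_NZD = 48.43795/48.13 = 1.0063983.
The INR side grows by (1 + 0.0441)^(3/12) = 1.0108472.
Hence g_NZD = 1.0044206.
Annualise: 1.0044206^(12/3) − 1 = 0.017800 = 1.78%.

1.78%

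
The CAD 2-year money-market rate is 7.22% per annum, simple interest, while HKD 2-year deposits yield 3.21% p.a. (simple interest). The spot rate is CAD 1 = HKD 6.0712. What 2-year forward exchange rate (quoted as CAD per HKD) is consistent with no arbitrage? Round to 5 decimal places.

T = 2 years.
HKD accumulates by 1 + 0.0321×2 = 1.064200.
CAD growth factor: 1 + 0.0722×2 = 1.144400.
Forward (HKD per CAD) = 6.0712 × 1.064200 / 1.144400 = 5.645728.
Invert for CAD per HKD: 1 / 5.645728 = 0.17713.

0.17713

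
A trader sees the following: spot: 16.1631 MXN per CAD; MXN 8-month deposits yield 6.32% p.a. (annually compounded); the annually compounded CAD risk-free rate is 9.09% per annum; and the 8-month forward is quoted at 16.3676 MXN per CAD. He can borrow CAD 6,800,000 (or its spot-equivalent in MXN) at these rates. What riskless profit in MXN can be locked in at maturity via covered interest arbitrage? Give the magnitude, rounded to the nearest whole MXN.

T = 8/12 years.
Keep in CAD, deliver into the forward: 6,800,000·1.05971714596·16.3676 = MXN 117,946,179.24.
Swap to MXN now, deposit: 6,800,000·16.1631·1.0417015538 = MXN 114,492,459.41.
The quoted forward overvalues CAD, so borrow MXN, buy CAD at spot, deposit the CAD at 9.09%, and sell the proceeds forward at 16.3676.
The gap between the two covered legs is MXN 3,453,720.

MXN 3,453,720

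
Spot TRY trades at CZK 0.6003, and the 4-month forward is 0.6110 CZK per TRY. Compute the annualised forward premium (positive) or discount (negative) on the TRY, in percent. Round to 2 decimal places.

T = 4/12 years.
TRY trades forward at +1.78244% vs spot over the period.
Per annum: 0.0178244 / (4/12) = 0.053473 = 5.35%.

+5.35%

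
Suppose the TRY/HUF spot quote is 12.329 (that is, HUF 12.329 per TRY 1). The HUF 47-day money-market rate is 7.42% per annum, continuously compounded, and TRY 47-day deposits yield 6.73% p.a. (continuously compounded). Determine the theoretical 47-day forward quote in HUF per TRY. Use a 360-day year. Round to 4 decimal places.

12.3401

T = 47/360 years.
HUF accumulates by e^(0.0742×47/360) = 1.0097343.
TRY accumulates by e^(0.0673×47/360) = 1.0088251.
CIP: F = S · (grow HUF)/(grow TRY) = 12.329 × 1.0097343/1.0088251 = 12.340111 HUF per TRY.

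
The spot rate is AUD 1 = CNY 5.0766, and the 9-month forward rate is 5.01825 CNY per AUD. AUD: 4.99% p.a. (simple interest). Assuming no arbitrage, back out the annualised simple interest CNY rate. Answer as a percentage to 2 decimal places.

T = 9/12 years.
F/S = 5.01825/5.0766 = 0.9885061 = (growth of CNY) / (growth of AUD).
AUD growth factor: 1 + 0.0499×9/12 = 1.037425.
Hence g_CNY = 1.0255009.
(1.0255009 − 1)/T = 0.034001, i.e. 3.40%.

3.40%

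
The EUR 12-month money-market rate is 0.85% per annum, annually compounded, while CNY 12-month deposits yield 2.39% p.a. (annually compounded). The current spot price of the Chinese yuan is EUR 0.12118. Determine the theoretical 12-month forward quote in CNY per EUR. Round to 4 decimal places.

T = 1 year.
EUR growth factor: (1 + 0.0085)^1 = 1.008500.
Growth of 1 CNY over T: (1 + 0.0239)^1 = 1.023900.
CIP: F = S · (grow EUR)/(grow CNY) = 0.12118 × 1.008500/1.023900 = 0.1193574 EUR per CNY.
Quoted the other way: 1/0.1193574 = 8.3782 CNY per EUR.

8.3782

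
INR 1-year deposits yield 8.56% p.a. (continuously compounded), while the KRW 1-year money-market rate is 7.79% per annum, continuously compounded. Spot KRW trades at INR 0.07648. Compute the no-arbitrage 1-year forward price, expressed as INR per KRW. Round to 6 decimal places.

0.077071

T = 1 year.
Growth of 1 INR over T: e^(0.0856×1) = 1.0893705.
Growth of 1 KRW over T: e^(0.0779×1) = 1.0810146.
Forward (INR per KRW) = 0.07648 × 1.0893705 / 1.0810146 = 0.07707117.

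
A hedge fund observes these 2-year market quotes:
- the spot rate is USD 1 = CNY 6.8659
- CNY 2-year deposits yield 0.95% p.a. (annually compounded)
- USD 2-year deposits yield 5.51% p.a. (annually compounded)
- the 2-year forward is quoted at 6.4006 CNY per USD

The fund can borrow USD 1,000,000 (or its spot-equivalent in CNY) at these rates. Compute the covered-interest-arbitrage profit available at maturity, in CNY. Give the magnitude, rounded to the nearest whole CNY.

CNY 128,407

T = 2 years.
Keep in USD, deliver into the forward: 1,000,000·1.11323601·6.4006 = CNY 7,125,378.41.
Swap to CNY now, deposit: 1,000,000·6.8659·1.01909025 = CNY 6,996,971.75.
The quoted forward overvalues USD, so borrow CNY, buy USD at spot, deposit the USD at 5.51%, and sell the proceeds forward at 6.4006.
Profit = 7,125,378.41 − 6,996,971.75 = CNY 128,407.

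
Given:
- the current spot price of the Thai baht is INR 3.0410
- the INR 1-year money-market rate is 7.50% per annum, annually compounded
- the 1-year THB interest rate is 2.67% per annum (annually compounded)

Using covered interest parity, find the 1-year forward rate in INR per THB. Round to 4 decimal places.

T = 1 year.
Growth of 1 INR over T: (1 + 0.0750)^1 = 1.075000.
THB growth factor: (1 + 0.0267)^1 = 1.026700.
Forward (INR per THB) = 3.041 × 1.075000 / 1.026700 = 3.184061.

3.1841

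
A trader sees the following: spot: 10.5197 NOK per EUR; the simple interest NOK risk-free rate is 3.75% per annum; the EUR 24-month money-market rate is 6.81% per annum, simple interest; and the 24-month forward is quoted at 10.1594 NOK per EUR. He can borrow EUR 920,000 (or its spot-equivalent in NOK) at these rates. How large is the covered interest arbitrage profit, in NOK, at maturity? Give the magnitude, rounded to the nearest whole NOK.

NOK 215,678

T = 2 years.
Invest the EUR and cover forward: 920,000 × 1.136200 × 10.1594 = NOK 10,619,661.46.
Convert at spot and invest in NOK: 920,000 × 10.5197 × 1.075000 = NOK 10,403,983.30.
The quoted forward overvalues EUR, so borrow NOK, buy EUR at spot, deposit the EUR at 6.81%, and sell the proceeds forward at 10.1594.
Arbitrage profit = |10,619,661.46 − 10,403,983.30| = NOK 215,678.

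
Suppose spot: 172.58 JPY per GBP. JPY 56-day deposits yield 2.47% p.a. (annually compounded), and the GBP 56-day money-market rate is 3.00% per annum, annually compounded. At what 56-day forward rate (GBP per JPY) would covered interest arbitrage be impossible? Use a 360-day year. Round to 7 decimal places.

0.0057991

T = 56/360 years.
JPY accumulates by (1 + 0.0247)^(56/360) = 1.0038028.
GBP accumulates by (1 + 0.0300)^(56/360) = 1.0046086.
Forward (JPY per GBP) = 172.58 × 1.0038028 / 1.0046086 = 172.4416.
Quoted the other way: 1/172.4416 = 0.0057991 GBP per JPY.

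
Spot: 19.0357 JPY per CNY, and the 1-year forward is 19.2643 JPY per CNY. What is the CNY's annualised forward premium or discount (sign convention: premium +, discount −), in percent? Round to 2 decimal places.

+1.20%

T = 1 year.
CNY trades forward at +1.20090% vs spot over the period.
Per annum: 0.0120090 / 1 = 0.012009 = 1.20%.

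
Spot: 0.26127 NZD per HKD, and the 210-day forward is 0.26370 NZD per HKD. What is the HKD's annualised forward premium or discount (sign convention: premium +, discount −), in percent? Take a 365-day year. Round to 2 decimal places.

T = 210/365 years.
(F − S)/S = (0.26370 − 0.26127)/0.26127 = 0.0093007.
×(1/T) gives 1.62% p.a.

+1.62%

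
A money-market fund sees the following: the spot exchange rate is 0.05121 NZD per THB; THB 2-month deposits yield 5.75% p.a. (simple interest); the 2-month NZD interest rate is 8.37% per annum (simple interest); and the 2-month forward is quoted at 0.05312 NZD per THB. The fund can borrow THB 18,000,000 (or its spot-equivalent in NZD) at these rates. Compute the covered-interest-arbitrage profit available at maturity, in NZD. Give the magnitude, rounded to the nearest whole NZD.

T = 2/12 years.
Keep in THB, deliver into the forward: 18,000,000·1.00958333·0.05312 = NZD 965,323.20.
Swap to NZD now, deposit: 18,000,000·0.05121·1.013950 = NZD 934,638.83.
The quoted forward overvalues THB, so borrow NZD, buy THB at spot, deposit the THB at 5.75%, and sell the proceeds forward at 0.05312.
Profit = 965,323.20 − 934,638.83 = NZD 30,684.

NZD 30,684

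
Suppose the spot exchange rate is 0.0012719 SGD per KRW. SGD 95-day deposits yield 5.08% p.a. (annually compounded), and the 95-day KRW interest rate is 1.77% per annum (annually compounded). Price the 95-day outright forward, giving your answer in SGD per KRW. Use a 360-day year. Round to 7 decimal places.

T = 95/360 years.
SGD growth factor: (1 + 0.0508)^(95/360) = 1.013162.
KRW accumulates by (1 + 0.0177)^(95/360) = 1.0046407.
Forward (SGD per KRW) = 0.0012719 × 1.013162 / 1.0046407 = 0.001282688.

0.0012827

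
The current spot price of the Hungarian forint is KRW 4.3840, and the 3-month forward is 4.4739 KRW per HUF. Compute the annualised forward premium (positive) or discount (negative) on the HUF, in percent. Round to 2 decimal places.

T = 3/12 years.
HUF trades forward at +2.05064% vs spot over the period.
Annualise by dividing by T: 0.0205064 / (3/12) = 0.082026 → 8.20%.

+8.20%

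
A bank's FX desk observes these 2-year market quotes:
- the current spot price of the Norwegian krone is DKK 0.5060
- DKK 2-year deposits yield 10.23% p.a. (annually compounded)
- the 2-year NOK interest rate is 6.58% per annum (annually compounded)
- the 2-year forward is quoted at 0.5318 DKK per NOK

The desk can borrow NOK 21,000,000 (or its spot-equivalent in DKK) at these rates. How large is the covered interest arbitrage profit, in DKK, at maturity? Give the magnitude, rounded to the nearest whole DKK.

T = 2 years.
Invest the NOK and cover forward: 21,000,000 × 1.13592964 × 0.5318 = DKK 12,685,835.03.
Convert at spot and invest in DKK: 21,000,000 × 0.5060 × 1.21506529 = DKK 12,911,283.77.
The quoted forward undervalues NOK, so borrow NOK, convert to DKK at spot, deposit the DKK at 10.23%, and buy NOK forward at 0.5318 to cover the loan.
The gap between the two covered legs is DKK 225,449.

DKK 225,449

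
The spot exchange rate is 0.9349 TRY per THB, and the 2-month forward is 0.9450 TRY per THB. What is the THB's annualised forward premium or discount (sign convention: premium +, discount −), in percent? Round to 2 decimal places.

T = 2/12 years.
THB trades forward at +1.08033% vs spot over the period.
Annualise by dividing by T: 0.0108033 / (2/12) = 0.064820 → 6.48%.

+6.48%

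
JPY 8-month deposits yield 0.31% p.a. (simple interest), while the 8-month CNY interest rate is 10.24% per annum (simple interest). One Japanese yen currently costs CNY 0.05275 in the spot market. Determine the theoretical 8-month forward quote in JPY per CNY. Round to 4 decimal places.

17.7826

T = 8/12 years.
CNY accumulates by 1 + 0.1024×8/12 = 1.06826667.
JPY accumulates by 1 + 0.0031×8/12 = 1.00206667.
Forward (CNY per JPY) = 0.05275 × 1.06826667 / 1.00206667 = 0.056234848.
Quoted the other way: 1/0.056234848 = 17.7826 JPY per CNY.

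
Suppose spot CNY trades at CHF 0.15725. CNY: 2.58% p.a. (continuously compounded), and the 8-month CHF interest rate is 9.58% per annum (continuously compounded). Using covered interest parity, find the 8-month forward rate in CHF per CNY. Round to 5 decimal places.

0.16476

T = 8/12 years.
CHF accumulates by e^(0.0958×8/12) = 1.0659503.
CNY accumulates by e^(0.0258×8/12) = 1.0173488.
Forward (CHF per CNY) = 0.15725 × 1.0659503 / 1.0173488 = 0.1647623.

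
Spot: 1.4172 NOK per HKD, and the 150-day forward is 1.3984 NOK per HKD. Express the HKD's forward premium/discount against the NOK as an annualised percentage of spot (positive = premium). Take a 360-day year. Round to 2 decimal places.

-3.18%

T = 150/360 years.
HKD trades forward at -1.32656% vs spot over the period.
×(1/T) gives -3.18% p.a.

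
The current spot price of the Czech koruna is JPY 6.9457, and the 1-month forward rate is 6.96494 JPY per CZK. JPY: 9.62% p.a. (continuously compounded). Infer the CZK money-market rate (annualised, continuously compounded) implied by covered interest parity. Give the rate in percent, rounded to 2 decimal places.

T = 1/12 years.
CIP gives F = S · g_JPY/g_CZK, so g_JPY/g_CZK = 6.96494/6.9457 = 1.0027701.
The JPY side grows by e^(0.0962×1/12) = 1.0080489.
That pins the CZK growth at 1.0052642.
Take logs: ln 1.0052642 / (1/12) = 0.063005, so 6.30%.

6.30%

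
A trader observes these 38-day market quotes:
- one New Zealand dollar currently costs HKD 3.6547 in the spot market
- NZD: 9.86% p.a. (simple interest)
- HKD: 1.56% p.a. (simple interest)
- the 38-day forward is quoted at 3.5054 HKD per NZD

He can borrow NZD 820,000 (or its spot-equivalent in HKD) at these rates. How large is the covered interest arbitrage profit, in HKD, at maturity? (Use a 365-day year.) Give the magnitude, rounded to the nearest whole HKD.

T = 38/365 years.
Keep in NZD, deliver into the forward: 820,000·1.010265205·3.5054 = HKD 2,903,934.59.
Swap to HKD now, deposit: 820,000·3.6547·1.00162411 = HKD 3,001,721.22.
The quoted forward undervalues NZD, so borrow NZD, convert to HKD at spot, deposit the HKD at 1.56%, and buy NZD forward at 3.5054 to cover the loan.
Arbitrage profit = |2,903,934.59 − 3,001,721.22| = HKD 97,787.

HKD 97,787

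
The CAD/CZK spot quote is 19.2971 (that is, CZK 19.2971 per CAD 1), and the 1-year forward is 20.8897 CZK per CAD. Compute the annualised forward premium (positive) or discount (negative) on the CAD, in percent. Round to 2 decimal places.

+8.25%

T = 1 year.
(F − S)/S = (20.8897 − 19.2971)/19.2971 = 0.0825305.
×(1/T) gives 8.25% p.a.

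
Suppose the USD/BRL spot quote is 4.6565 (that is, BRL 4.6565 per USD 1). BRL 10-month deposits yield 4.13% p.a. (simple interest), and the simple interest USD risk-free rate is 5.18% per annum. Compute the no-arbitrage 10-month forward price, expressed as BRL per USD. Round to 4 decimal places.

T = 10/12 years.
Growth of 1 BRL over T: 1 + 0.0413×10/12 = 1.0344167.
USD accumulates by 1 + 0.0518×10/12 = 1.0431667.
CIP: F = S · (grow BRL)/(grow USD) = 4.6565 × 1.0344167/1.0431667 = 4.617442 BRL per USD.

4.6174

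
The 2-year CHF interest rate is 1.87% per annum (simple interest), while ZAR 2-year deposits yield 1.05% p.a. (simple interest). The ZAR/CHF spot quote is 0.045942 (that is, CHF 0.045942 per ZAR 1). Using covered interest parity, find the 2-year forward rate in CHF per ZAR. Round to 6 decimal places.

T = 2 years.
Growth of 1 CHF over T: 1 + 0.0187×2 = 1.037400.
ZAR growth factor: 1 + 0.0105×2 = 1.021000.
Forward (CHF per ZAR) = 0.045942 × 1.037400 / 1.021000 = 0.04667995.

0.046680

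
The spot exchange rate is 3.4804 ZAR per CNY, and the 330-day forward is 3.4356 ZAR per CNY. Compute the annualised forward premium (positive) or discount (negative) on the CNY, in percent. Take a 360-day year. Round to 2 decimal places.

-1.40%

T = 330/360 years.
CNY trades forward at -1.28721% vs spot over the period.
Per annum: -0.0128721 / (330/360) = -0.014042 = -1.40%.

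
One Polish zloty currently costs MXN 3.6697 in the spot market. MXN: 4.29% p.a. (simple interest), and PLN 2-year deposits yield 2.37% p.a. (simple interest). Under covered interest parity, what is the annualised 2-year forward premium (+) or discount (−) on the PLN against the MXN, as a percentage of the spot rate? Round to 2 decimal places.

T = 2 years.
F = S · g_MXN/g_PLN = 3.6697 × 1.085800/1.047400 = 3.8042393.
(F − S)/S ÷ T = (3.8042393 − 3.6697)/3.6697/2 = 0.018331 → 1.83%.

+1.83%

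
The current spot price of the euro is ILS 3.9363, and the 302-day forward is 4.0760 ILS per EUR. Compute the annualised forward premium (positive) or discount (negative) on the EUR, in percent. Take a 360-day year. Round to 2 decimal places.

+4.23%

T = 302/360 years.
Period premium: (4.0760 − 3.9363)/3.9363 = 0.0354902.
Per annum: 0.0354902 / (302/360) = 0.042306 = 4.23%.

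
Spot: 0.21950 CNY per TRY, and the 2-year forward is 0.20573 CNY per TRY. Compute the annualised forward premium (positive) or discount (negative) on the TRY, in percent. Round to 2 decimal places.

T = 2 years.
(F − S)/S = (0.20573 − 0.2195)/0.2195 = -0.0627335.
Annualise by dividing by T: -0.0627335 / 2 = -0.031367 → -3.14%.

-3.14%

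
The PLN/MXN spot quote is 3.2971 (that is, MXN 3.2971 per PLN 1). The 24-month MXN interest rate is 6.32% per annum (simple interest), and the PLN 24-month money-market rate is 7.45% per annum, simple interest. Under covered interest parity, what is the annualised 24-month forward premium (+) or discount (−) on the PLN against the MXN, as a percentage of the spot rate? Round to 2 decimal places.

-0.98%

T = 2 years.
CIP forward (MXN per PLN) = 3.2971 × 1.126400/1.149000 = 3.2322484.
(F − S)/S ÷ T = (3.2322484 − 3.2971)/3.2971/2 = -0.009835 → -0.98%.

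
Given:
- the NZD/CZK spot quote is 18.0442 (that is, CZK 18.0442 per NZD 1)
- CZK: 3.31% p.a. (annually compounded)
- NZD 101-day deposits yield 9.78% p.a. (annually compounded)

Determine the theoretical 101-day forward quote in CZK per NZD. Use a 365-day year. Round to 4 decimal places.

17.7434

T = 101/365 years.
Growth of 1 CZK over T: (1 + 0.0331)^(101/365) = 1.00905158.
Growth of 1 NZD over T: (1 + 0.0978)^(101/365) = 1.02615573.
CIP: F = S · (grow CZK)/(grow NZD) = 18.0442 × 1.00905158/1.02615573 = 17.743436 CZK per NZD.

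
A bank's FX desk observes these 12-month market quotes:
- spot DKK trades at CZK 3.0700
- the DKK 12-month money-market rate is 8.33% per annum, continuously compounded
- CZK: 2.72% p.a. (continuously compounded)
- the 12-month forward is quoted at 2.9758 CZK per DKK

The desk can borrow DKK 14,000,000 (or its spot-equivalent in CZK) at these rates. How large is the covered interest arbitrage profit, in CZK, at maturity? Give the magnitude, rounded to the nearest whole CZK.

T = 1 year.
Invest the DKK and cover forward: 14,000,000 × 1.08686782 × 2.9758 = CZK 45,280,217.62.
Convert at spot and invest in CZK: 14,000,000 × 3.0700 × 1.0275732969 = CZK 44,165,100.30.
The quoted forward overvalues DKK, so borrow CZK, buy DKK at spot, deposit the DKK at 8.33%, and sell the proceeds forward at 2.9758.
Profit = 45,280,217.62 − 44,165,100.30 = CZK 1,115,117.

CZK 1,115,117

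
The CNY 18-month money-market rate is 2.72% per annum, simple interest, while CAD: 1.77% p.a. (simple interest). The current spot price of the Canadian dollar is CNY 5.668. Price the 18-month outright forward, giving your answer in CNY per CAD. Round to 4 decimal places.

5.7467

T = 18/12 years.
Growth of 1 CNY over T: 1 + 0.0272×18/12 = 1.040800.
CAD growth factor: 1 + 0.0177×18/12 = 1.026550.
CIP: F = S · (grow CNY)/(grow CAD) = 5.668 × 1.040800/1.026550 = 5.746680 CNY per CAD.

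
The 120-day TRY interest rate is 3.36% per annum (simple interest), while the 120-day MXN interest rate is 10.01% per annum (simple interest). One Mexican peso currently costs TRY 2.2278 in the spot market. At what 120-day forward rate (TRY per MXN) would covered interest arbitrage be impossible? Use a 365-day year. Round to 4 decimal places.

2.1806

T = 120/365 years.
Growth of 1 TRY over T: 1 + 0.0336×120/365 = 1.0110466.
MXN accumulates by 1 + 0.1001×120/365 = 1.0329096.
So F = 2.2278 × 1.0110466 / 1.0329096 = 2.180645 (TRY/MXN).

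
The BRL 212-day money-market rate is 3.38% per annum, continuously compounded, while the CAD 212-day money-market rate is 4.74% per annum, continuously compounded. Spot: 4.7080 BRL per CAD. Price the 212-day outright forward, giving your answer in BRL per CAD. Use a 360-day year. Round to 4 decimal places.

4.6704

T = 212/360 years.
BRL accumulates by e^(0.0338×212/360) = 1.0201039.
Growth of 1 CAD over T: e^(0.0474×212/360) = 1.0283066.
So F = 4.708 × 1.0201039 / 1.0283066 = 4.670445 (BRL/CAD).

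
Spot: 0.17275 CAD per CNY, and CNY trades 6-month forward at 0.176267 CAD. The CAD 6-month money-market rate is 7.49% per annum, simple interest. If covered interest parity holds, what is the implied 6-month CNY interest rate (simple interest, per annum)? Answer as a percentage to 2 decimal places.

T = 6/12 years.
F/S = 0.176267/0.17275 = 1.0203589 = (growth of CAD) / (growth of CNY).
The CAD side grows by 1 + 0.0749×6/12 = 1.037450.
That pins the CNY growth at 1.0167501.
r = (1.0167501 − 1)/(6/12) = 0.033500 → 3.35%.

3.35%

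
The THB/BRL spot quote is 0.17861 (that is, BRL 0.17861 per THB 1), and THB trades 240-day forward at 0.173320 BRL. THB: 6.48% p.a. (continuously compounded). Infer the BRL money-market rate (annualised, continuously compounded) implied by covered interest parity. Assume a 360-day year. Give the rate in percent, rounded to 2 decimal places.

T = 240/360 years.
By CIP, F/S equals the BRL-to-THB growth ratio: 0.17332/0.17861 = 0.9703824.
The THB side grows by e^(0.0648×240/360) = 1.0441467.
So the BRL growth factor = 1.0132216.
Take logs: ln 1.0132216 / (240/360) = 0.019702, so 1.97%.

1.97%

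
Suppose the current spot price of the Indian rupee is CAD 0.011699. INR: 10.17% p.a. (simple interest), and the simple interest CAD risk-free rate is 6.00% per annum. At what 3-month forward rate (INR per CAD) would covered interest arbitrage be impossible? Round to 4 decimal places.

T = 3/12 years.
CAD growth factor: 1 + 0.0600×3/12 = 1.015000.
Growth of 1 INR over T: 1 + 0.1017×3/12 = 1.025425.
CIP: F = S · (grow CAD)/(grow INR) = 0.011699 × 1.015000/1.025425 = 0.011580062 CAD per INR.
Invert for INR per CAD: 1 / 0.011580062 = 86.3553.

86.3553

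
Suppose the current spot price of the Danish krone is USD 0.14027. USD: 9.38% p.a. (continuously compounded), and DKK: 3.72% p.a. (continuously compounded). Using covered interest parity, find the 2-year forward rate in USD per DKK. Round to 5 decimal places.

T = 2 years.
USD growth factor: e^(0.0938×2) = 1.2063509.
Growth of 1 DKK over T: e^(0.0372×2) = 1.0772376.
Forward (USD per DKK) = 0.14027 × 1.2063509 / 1.0772376 = 0.1570822.

0.15708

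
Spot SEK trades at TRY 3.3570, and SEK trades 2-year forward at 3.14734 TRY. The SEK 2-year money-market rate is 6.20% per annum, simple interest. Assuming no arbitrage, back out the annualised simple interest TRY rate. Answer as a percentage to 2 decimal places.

T = 2 years.
F/S = 3.14734/3.357 = 0.9375454 = (growth of TRY) / (growth of SEK).
The SEK side grows by 1 + 0.0620×2 = 1.124000.
That pins the TRY growth at 1.053801.
(1.053801 − 1)/T = 0.026900, i.e. 2.69%.

2.69%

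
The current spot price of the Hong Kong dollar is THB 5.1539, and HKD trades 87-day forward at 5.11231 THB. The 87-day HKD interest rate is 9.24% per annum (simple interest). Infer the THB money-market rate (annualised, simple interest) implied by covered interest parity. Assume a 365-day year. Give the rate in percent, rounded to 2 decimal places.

T = 87/365 years.
By CIP, F/S equals the THB-to-HKD growth ratio: 5.11231/5.1539 = 0.9919304.
The HKD side grows by 1 + 0.0924×87/365 = 1.0220241.
So the THB growth factor = 1.0137768.
(1.0137768 − 1)/T = 0.057799, i.e. 5.78%.

5.78%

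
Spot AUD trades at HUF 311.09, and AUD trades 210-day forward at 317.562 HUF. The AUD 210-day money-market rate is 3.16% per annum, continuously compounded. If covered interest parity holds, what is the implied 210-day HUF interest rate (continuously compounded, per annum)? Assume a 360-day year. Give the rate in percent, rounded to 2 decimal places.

T = 210/360 years.
F/S = 317.562/311.09 = 1.0208043 = (growth of HUF) / (growth of AUD).
AUD growth factor: e^(0.0316×210/360) = 1.0186043.
That pins the HUF growth at 1.0397956.
Take logs: ln 1.0397956 / (210/360) = 0.066899, so 6.69%.

6.69%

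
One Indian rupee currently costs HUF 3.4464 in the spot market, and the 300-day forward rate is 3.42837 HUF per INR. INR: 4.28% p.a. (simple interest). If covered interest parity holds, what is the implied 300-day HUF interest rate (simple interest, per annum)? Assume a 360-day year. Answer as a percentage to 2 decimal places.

3.63%

T = 300/360 years.
CIP gives F = S · g_HUF/g_INR, so g_HUF/g_INR = 3.42837/3.4464 = 0.9947685.
INR growth factor: 1 + 0.0428×300/360 = 1.0356667.
That pins the HUF growth at 1.0302486.
(1.0302486 − 1)/T = 0.036298, i.e. 3.63%.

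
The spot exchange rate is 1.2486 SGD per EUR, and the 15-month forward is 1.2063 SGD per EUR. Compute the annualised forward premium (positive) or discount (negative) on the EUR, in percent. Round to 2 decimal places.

-2.71%

T = 15/12 years.
EUR trades forward at -3.38779% vs spot over the period.
Annualise by dividing by T: -0.0338779 / (15/12) = -0.027102 → -2.71%.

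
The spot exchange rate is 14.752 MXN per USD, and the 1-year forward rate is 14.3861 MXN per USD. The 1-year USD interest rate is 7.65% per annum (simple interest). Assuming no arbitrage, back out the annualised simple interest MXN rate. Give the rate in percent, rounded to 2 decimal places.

T = 1 year.
F/S = 14.3861/14.752 = 0.9751966 = (growth of MXN) / (growth of USD).
USD growth factor: 1 + 0.0765×1 = 1.076500.
That pins the MXN growth at 1.0497991.
(1.0497991 − 1)/T = 0.049799, i.e. 4.98%.

4.98%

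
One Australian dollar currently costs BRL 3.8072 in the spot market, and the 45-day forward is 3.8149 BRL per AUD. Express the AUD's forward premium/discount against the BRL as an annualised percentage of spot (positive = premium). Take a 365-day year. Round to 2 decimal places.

T = 45/365 years.
(F − S)/S = (3.8149 − 3.8072)/3.8072 = 0.0020225.
Annualise by dividing by T: 0.0020225 / (45/365) = 0.016405 → 1.64%.

+1.64%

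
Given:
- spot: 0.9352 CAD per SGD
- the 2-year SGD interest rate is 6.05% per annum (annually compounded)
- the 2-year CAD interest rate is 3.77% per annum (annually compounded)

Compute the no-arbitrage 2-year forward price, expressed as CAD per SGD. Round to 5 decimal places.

0.89542

T = 2 years.
CAD accumulates by (1 + 0.0377)^2 = 1.0768213.
SGD growth factor: (1 + 0.0605)^2 = 1.1246603.
CIP: F = S · (grow CAD)/(grow SGD) = 0.9352 × 1.0768213/1.1246603 = 0.8954200 CAD per SGD.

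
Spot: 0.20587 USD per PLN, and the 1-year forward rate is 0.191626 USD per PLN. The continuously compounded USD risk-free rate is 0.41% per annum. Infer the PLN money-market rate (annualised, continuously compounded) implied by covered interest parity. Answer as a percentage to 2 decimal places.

7.58%

T = 1 year.
CIP gives F = S · g_USD/g_PLN, so g_USD/g_PLN = 0.191626/0.20587 = 0.9308107.
The USD side grows by e^(0.0041×1) = 1.0041084.
So the PLN growth factor = 1.0787461.
r = ln(1.0787461)/1 = 0.075799 → 7.58%.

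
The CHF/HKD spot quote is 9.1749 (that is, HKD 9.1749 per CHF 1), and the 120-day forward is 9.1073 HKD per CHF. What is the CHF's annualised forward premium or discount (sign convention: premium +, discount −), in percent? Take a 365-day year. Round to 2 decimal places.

T = 120/365 years.
Period premium: (9.1073 − 9.1749)/9.1749 = -0.0073679.
×(1/T) gives -2.24% p.a.

-2.24%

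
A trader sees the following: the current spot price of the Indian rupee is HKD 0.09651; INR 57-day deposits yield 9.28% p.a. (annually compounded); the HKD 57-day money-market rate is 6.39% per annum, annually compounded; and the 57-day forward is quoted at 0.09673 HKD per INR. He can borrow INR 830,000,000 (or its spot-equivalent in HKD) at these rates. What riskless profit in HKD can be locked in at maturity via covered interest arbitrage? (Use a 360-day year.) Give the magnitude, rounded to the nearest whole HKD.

HKD 529,191

T = 57/360 years.
Keep in INR, deliver into the forward: 830,000,000·1.0141501876·0.09673 = HKD 81,421,960.55.
Swap to HKD now, deposit: 830,000,000·0.09651·1.0098556386 = HKD 80,892,769.18.
The quoted forward overvalues INR, so borrow HKD, buy INR at spot, deposit the INR at 9.28%, and sell the proceeds forward at 0.09673.
The gap between the two covered legs is HKD 529,191.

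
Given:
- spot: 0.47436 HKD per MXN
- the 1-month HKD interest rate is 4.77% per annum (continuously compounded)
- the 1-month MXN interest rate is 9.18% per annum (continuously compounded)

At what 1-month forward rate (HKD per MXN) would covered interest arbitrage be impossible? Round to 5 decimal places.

0.47262

T = 1/12 years.
HKD growth factor: e^(0.0477×1/12) = 1.0039829.
Growth of 1 MXN over T: e^(0.0918×1/12) = 1.0076793.
CIP: F = S · (grow HKD)/(grow MXN) = 0.47436 × 1.0039829/1.0076793 = 0.4726199 HKD per MXN.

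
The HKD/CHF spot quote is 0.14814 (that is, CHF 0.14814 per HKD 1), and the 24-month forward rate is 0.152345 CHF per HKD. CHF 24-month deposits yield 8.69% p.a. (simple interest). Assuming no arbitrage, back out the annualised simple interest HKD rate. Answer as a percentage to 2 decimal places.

7.07%

T = 2 years.
By CIP, F/S equals the CHF-to-HKD growth ratio: 0.152345/0.14814 = 1.0283853.
CHF growth factor: 1 + 0.0869×2 = 1.173800.
That pins the HKD growth at 1.141401.
r = (1.141401 − 1)/2 = 0.070701 → 7.07%.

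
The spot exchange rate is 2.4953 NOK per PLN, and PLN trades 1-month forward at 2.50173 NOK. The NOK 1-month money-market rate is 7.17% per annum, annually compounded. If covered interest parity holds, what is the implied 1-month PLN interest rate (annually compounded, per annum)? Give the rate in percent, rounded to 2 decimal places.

T = 1/12 years.
CIP gives F = S · g_NOK/g_PLN, so g_NOK/g_PLN = 2.50173/2.4953 = 1.0025768.
The NOK side grows by (1 + 0.0717)^(1/12) = 1.0057872.
So the PLN growth factor = 1.0032021.
Annualise: 1.0032021^(12/1) − 1 = 0.039109 = 3.91%.

3.91%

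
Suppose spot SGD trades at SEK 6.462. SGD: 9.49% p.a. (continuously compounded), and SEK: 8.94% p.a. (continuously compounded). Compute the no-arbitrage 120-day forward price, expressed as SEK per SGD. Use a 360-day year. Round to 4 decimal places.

6.4502

T = 120/360 years.
SEK growth factor: e^(0.0894×120/360) = 1.0302485.
SGD growth factor: e^(0.0949×120/360) = 1.032139.
So F = 6.462 × 1.0302485 / 1.032139 = 6.450164 (SEK/SGD).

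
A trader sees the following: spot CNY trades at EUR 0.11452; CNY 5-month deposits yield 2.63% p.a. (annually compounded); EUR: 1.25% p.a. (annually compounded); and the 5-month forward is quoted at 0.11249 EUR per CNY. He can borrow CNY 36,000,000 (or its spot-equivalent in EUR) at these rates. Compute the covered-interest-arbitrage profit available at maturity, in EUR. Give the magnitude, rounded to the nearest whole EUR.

EUR 50,433

T = 5/12 years.
Keep in CNY, deliver into the forward: 36,000,000·1.010875421·0.11249 = EUR 4,093,681.54.
Swap to EUR now, deposit: 36,000,000·0.11452·1.005189469 = EUR 4,144,114.73.
The quoted forward undervalues CNY, so borrow CNY, convert to EUR at spot, deposit the EUR at 1.25%, and buy CNY forward at 0.11249 to cover the loan.
Arbitrage profit = |4,093,681.54 − 4,144,114.73| = EUR 50,433.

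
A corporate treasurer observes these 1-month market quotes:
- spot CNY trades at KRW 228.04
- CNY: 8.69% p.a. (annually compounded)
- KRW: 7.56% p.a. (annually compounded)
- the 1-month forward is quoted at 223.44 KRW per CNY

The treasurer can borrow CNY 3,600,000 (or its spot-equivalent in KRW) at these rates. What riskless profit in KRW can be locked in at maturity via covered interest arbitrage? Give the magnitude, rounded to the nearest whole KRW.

T = 1/12 years.
Keep in CNY, deliver into the forward: 3,600,000·1.00696830037·223.44 = KRW 809,989,189.32.
Swap to KRW now, deposit: 3,600,000·228.04·1.00609169985 = KRW 825,944,944.44.
The quoted forward undervalues CNY, so borrow CNY, convert to KRW at spot, deposit the KRW at 7.56%, and buy CNY forward at 223.44 to cover the loan.
Profit = 825,944,944.44 − 809,989,189.32 = KRW 15,955,755.

KRW 15,955,755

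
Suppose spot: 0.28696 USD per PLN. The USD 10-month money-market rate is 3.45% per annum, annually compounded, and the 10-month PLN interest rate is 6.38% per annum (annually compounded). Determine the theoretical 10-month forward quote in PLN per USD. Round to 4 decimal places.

3.5669

T = 10/12 years.
USD growth factor: (1 + 0.0345)^(10/12) = 1.0286684.
Growth of 1 PLN over T: (1 + 0.0638)^(10/12) = 1.0528908.
So F = 0.28696 × 1.0286684 / 1.0528908 = 0.2803583 (USD/PLN).
Quoted the other way: 1/0.2803583 = 3.5669 PLN per USD.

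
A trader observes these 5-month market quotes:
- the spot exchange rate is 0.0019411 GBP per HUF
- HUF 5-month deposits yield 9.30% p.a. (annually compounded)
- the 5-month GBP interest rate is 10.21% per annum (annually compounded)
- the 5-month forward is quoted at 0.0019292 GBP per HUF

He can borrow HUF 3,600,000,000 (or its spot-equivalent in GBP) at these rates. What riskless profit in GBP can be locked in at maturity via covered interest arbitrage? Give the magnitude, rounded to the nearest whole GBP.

T = 5/12 years.
Route A — deposit HUF, sell forward: 3,600,000,000 × 1.037747592 × 0.0019292 = GBP 7,207,281.56.
Route B — convert at spot, deposit GBP: 3,600,000,000 × 0.0019411 × 1.041338881 = GBP 7,276,834.45.
The quoted forward undervalues HUF, so borrow HUF, convert to GBP at spot, deposit the GBP at 10.21%, and buy HUF forward at 0.0019292 to cover the loan.
The gap between the two covered legs is GBP 69,553.

GBP 69,553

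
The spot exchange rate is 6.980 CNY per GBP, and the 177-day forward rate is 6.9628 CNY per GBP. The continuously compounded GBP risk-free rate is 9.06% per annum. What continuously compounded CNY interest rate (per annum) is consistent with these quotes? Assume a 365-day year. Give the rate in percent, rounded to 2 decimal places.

T = 177/365 years.
By CIP, F/S equals the CNY-to-GBP growth ratio: 6.9628/6.98 = 0.9975358.
The GBP side grows by e^(0.0906×177/365) = 1.0449142.
Hence g_CNY = 1.0423393.
Take logs: ln 1.0423393 / (177/365) = 0.085512, so 8.55%.

8.55%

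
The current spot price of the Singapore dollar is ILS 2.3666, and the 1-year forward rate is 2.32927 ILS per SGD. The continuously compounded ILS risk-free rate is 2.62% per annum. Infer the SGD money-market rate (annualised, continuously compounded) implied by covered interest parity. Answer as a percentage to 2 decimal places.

4.21%

T = 1 year.
CIP gives F = S · g_ILS/g_SGD, so g_ILS/g_SGD = 2.32927/2.3666 = 0.9842263.
The ILS side grows by e^(0.0262×1) = 1.0265462.
That pins the SGD growth at 1.0429981.
r = ln(1.0429981)/1 = 0.042099 → 4.21%.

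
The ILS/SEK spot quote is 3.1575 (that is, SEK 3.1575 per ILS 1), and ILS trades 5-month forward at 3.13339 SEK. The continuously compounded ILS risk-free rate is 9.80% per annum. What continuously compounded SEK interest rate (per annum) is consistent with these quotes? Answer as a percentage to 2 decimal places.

7.96%

T = 5/12 years.
CIP gives F = S · g_SEK/g_ILS, so g_SEK/g_ILS = 3.13339/3.1575 = 0.9923642.
ILS growth factor: e^(0.0980×5/12) = 1.0416785.
So the SEK growth factor = 1.0337245.
Take logs: ln 1.0337245 / (5/12) = 0.079604, so 7.96%.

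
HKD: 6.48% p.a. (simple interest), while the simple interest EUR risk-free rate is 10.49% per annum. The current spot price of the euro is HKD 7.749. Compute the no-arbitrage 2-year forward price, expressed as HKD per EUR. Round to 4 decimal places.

T = 2 years.
HKD accumulates by 1 + 0.0648×2 = 1.129600.
EUR growth factor: 1 + 0.1049×2 = 1.209800.
CIP: F = S · (grow HKD)/(grow EUR) = 7.749 × 1.129600/1.209800 = 7.235304 HKD per EUR.

7.2353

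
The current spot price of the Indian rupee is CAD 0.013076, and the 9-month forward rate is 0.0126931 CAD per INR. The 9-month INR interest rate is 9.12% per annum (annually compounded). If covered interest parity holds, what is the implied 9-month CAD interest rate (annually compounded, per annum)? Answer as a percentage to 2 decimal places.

T = 9/12 years.
F/S = 0.0126931/0.013076 = 0.9707173 = (growth of CAD) / (growth of INR).
The INR side grows by (1 + 0.0912)^(9/12) = 1.0676484.
So the CAD growth factor = 1.0363848.
Annualise: 1.0363848^(12/9) − 1 = 0.048805 = 4.88%.

4.88%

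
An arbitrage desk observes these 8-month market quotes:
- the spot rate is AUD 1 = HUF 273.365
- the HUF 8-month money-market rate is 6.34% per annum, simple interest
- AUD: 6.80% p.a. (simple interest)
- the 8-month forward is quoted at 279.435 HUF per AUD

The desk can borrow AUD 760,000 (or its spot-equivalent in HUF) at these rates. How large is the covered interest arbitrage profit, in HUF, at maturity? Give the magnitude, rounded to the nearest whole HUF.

HUF 5,459,454

T = 8/12 years.
Route A — deposit AUD, sell forward: 760,000 × 1.04533333333 × 279.435 = HUF 221,998,067.20.
Route B — convert at spot, deposit HUF: 760,000 × 273.365 × 1.04226666667 = HUF 216,538,612.77.
The quoted forward overvalues AUD, so borrow HUF, buy AUD at spot, deposit the AUD at 6.80%, and sell the proceeds forward at 279.435.
The gap between the two covered legs is HUF 5,459,454.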